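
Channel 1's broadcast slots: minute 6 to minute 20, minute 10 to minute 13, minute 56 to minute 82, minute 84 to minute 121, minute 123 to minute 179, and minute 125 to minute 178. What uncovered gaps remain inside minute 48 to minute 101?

After merging, the occupied span is minute 6 to minute 20, minute 56 to minute 82, minute 84 to minute 121, minute 123 to minute 179.
Uncovered inside minute 48 to minute 101: minute 48 to minute 56, minute 82 to minute 84.

minute 48 to minute 56, minute 82 to minute 84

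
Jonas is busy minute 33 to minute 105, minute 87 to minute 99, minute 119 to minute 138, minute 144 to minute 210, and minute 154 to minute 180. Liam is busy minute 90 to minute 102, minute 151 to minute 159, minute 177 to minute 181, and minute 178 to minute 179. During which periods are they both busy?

minute 90 to minute 102, minute 151 to minute 159, minute 177 to minute 181

Merge the first list: minute 33 to minute 105, minute 119 to minute 138, minute 144 to minute 210.
Merge the second list: minute 90 to minute 102, minute 151 to minute 159, minute 177 to minute 181.
minute 33 to minute 105 meets the second set on minute 90 to minute 102.
minute 119 to minute 138: no overlap with the second set.
minute 144 to minute 210 meets the second set on minute 151 to minute 159, minute 177 to minute 181.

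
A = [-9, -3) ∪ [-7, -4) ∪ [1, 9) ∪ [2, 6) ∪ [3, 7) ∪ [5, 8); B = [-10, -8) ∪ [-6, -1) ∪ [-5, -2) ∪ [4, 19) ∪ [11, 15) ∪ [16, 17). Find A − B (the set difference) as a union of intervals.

[-8, -6) ∪ [1, 4)

A, merged: [-9, -3), [1, 9).
B, merged: [-10, -8), [-6, -1), [4, 19).
[-9, -3) \ B = [-8, -6).
[1, 9) \ B = [1, 4).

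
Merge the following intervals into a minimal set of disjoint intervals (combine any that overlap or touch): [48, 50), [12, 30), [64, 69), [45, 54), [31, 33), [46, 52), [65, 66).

[12, 30) ∪ [31, 33) ∪ [45, 54) ∪ [64, 69)

Sort by start: [12, 30), [31, 33), [45, 54), [46, 52), [48, 50), [64, 69), [65, 66).
[31, 33) is disjoint → start new block.
[45, 54) is disjoint → start new block.
[46, 52) overlaps/touches [45, 54) → extend to [45, 54).
[48, 50) overlaps/touches [45, 54) → extend to [45, 54).
[64, 69) is disjoint → start new block.
[65, 66) overlaps/touches [64, 69) → extend to [64, 69).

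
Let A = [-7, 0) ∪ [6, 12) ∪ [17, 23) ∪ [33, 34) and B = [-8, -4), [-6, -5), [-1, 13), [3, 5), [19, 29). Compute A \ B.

[-4, -1) ∪ [17, 19) ∪ [33, 34)

B, merged: [-8, -4), [-1, 13), [19, 29).
[-7, 0) with B removed leaves [-4, -1).
[6, 12) lies entirely inside B → drops out.
[17, 23) with B removed leaves [17, 19).
[33, 34) is untouched.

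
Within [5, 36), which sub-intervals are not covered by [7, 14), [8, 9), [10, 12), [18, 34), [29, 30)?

After merging, the occupied span is [7, 14), [18, 34).
Complement within [5, 36): [5, 7), [14, 18), [34, 36).

[5, 7) ∪ [14, 18) ∪ [34, 36)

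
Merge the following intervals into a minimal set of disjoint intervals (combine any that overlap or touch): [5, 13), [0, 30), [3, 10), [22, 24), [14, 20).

[0, 30)

Sort by start: [0, 30), [3, 10), [5, 13), [14, 20), [22, 24).
[3, 10) overlaps/touches [0, 30) → extend to [0, 30).
[5, 13) overlaps/touches [0, 30) → extend to [0, 30).
[14, 20) overlaps/touches [0, 30) → extend to [0, 30).
[22, 24) overlaps/touches [0, 30) → extend to [0, 30).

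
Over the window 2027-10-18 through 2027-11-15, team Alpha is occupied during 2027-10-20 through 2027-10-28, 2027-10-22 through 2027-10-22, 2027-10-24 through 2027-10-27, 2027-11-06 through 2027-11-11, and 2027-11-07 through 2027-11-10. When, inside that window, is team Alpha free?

2027-10-18 through 2027-10-19, 2027-10-29 through 2027-11-05, 2027-11-12 through 2027-11-15

Covered (merged): 2027-10-20 through 2027-10-28, 2027-11-06 through 2027-11-11.
Gaps within 2027-10-18 through 2027-11-15: 2027-10-18 through 2027-10-19, 2027-10-29 through 2027-11-05, 2027-11-12 through 2027-11-15.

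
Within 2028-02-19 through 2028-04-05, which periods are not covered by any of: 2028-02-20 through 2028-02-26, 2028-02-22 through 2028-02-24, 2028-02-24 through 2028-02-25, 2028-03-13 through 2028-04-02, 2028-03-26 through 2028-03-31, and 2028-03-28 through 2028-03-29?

After merging, the occupied span is 2028-02-20 through 2028-02-26, 2028-03-13 through 2028-04-02.
Gaps within 2028-02-19 through 2028-04-05: 2028-02-19 through 2028-02-19, 2028-02-27 through 2028-03-12, 2028-04-03 through 2028-04-05.

2028-02-19 through 2028-02-19, 2028-02-27 through 2028-03-12, 2028-04-03 through 2028-04-05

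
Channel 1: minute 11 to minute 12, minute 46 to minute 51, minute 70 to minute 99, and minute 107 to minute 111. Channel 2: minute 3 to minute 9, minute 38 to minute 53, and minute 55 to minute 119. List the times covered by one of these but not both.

minute 3 to minute 9, minute 11 to minute 12, minute 38 to minute 46, minute 51 to minute 53, minute 55 to minute 70, minute 99 to minute 107, minute 111 to minute 119

A \ B = minute 11 to minute 12.
B \ A = minute 3 to minute 9, minute 38 to minute 46, minute 51 to minute 53, minute 55 to minute 70, minute 99 to minute 107, minute 111 to minute 119.
Union of the two gives the symmetric difference.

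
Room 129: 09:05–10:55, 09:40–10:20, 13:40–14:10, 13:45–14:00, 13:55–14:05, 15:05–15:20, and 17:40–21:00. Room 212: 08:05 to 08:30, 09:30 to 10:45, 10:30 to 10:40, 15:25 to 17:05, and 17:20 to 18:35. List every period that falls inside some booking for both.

A, merged: 09:05–10:55, 13:40–14:10, 15:05–15:20, 17:40–21:00.
B, merged: 08:05–08:30, 09:30–10:45, 15:25–17:05, 17:20–18:35.
09:05–10:55 overlaps B on 09:30–10:45.
13:40–14:10 falls entirely outside B.
15:05–15:20 falls entirely outside B.
17:40–21:00 overlaps B on 17:40–18:35.

09:30–10:45, 17:40–18:35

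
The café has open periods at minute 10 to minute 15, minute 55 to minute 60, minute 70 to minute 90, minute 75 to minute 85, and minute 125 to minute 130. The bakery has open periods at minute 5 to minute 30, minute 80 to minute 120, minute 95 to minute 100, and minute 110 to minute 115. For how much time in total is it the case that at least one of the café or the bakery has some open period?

85 minutes

Merge the first list: minute 10 to minute 15, minute 55 to minute 60, minute 70 to minute 90, minute 125 to minute 130.
Merge the second list: minute 5 to minute 30, minute 80 to minute 120.
A ∪ B = minute 5 to minute 30, minute 55 to minute 60, minute 70 to minute 120, minute 125 to minute 130.
Total: 25 minutes + 5 minutes + 50 minutes + 5 minutes = 85 minutes.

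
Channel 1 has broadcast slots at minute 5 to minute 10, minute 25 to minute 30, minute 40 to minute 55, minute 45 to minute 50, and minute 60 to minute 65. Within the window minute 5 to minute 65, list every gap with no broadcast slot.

minute 10 to minute 25, minute 30 to minute 40, minute 55 to minute 60

Covered (merged): minute 5 to minute 10, minute 25 to minute 30, minute 40 to minute 55, minute 60 to minute 65.
Uncovered inside minute 5 to minute 65: minute 10 to minute 25, minute 30 to minute 40, minute 55 to minute 60.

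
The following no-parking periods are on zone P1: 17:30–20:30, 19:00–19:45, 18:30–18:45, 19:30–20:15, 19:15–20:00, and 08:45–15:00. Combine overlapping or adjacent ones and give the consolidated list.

08:45–15:00, 17:30–20:30

Sort by start: 08:45–15:00, 17:30–20:30, 18:30–18:45, 19:00–19:45, 19:15–20:00, 19:30–20:15.
17:30–20:30 is disjoint → start new block.
18:30–18:45 overlaps/touches 17:30–20:30 → extend to 17:30–20:30.
19:00–19:45 overlaps/touches 17:30–20:30 → extend to 17:30–20:30.
19:15–20:00 overlaps/touches 17:30–20:30 → extend to 17:30–20:30.
19:30–20:15 overlaps/touches 17:30–20:30 → extend to 17:30–20:30.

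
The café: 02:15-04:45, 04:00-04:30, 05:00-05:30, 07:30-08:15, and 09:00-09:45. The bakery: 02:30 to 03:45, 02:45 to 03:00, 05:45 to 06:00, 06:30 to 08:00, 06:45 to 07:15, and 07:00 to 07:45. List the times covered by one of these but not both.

02:15–02:30, 03:45–04:45, 05:00–05:30, 05:45–06:00, 06:30–07:30, 08:00–08:15, 09:00–09:45

First set merges to 02:15–04:45, 05:00–05:30, 07:30–08:15, 09:00–09:45.
Second set merges to 02:30–03:45, 05:45–06:00, 06:30–08:00.
A but not B: 02:15–02:30, 03:45–04:45, 05:00–05:30, 08:00–08:15, 09:00–09:45.
B but not A: 05:45–06:00, 06:30–07:30.
Combining gives A △ B.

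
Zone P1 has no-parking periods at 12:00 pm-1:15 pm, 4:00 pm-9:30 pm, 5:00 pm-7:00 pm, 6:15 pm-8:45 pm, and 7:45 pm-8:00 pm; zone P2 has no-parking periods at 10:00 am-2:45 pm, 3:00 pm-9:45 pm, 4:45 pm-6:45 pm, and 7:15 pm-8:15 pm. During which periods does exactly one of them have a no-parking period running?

10:00 am–12:00 pm, 1:15 pm–2:45 pm, 3:00 pm–4:00 pm, 9:30 pm–9:45 pm

Merge the first list: 12:00 pm–1:15 pm, 4:00 pm–9:30 pm.
Merge the second list: 10:00 am–2:45 pm, 3:00 pm–9:45 pm.
A but not B: none.
B but not A: 10:00 am–12:00 pm, 1:15 pm–2:45 pm, 3:00 pm–4:00 pm, 9:30 pm–9:45 pm.
Combining gives A △ B.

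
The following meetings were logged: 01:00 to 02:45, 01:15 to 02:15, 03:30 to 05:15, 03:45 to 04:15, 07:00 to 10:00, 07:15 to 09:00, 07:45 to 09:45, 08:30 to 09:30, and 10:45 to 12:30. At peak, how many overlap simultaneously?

4

Walk the sorted start/end points keeping a running depth.
The depth first hits 4 at 08:30.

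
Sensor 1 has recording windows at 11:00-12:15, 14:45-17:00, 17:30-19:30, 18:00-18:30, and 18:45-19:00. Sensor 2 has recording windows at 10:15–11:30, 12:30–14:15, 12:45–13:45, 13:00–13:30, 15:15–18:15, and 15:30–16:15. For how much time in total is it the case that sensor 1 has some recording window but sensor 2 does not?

First set merges to 11:00-12:15, 14:45-17:00, 17:30-19:30.
Second set merges to 10:15-11:30, 12:30-14:15, 15:15-18:15.
A \ B = 11:30-12:15, 14:45-15:15, 18:15-19:30.
Total: 45 min + 30 min + 1 h 15 min = 2 h 30 min.

2 h 30 min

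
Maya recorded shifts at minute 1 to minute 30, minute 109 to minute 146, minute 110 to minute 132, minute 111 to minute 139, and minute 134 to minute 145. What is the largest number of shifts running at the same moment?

3

Walk the sorted start/end points keeping a running depth.
The depth first hits 3 at minute 111.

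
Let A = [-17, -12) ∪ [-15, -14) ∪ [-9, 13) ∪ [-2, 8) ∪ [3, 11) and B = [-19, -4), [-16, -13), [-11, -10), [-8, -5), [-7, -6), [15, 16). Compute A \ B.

[-4, 13)

First set merges to [-17, -12), [-9, 13).
Second set merges to [-19, -4), [15, 16).
[-17, -12): fully covered by B → removed.
[-9, 13) minus B → [-4, 13).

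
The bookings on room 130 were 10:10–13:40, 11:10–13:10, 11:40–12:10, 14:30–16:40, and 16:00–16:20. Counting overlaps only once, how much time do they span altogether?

5 h 40 min

Merged: 10:10-13:40, 14:30-16:40.
Lengths: 3 h 30 min + 2 h 10 min = 5 h 40 min.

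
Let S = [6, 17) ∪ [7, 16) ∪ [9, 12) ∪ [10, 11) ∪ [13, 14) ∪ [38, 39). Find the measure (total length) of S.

Merged: [6, 17), [38, 39).
Lengths: 11 + 1 = 12.

12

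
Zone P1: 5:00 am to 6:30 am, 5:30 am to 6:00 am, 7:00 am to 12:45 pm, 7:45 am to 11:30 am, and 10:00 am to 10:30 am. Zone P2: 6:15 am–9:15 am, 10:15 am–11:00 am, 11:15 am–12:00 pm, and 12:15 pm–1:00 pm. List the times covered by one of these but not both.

Merge the first list: 5:00 am–6:30 am, 7:00 am–12:45 pm.
Only in the first: 5:00 am–6:15 am, 9:15 am–10:15 am, 11:00 am–11:15 am, 12:00 pm–12:15 pm.
Only in the second: 6:30 am–7:00 am, 12:45 pm–1:00 pm.
Together these are the periods covered by exactly one.

5:00 am–6:15 am, 6:30 am–7:00 am, 9:15 am–10:15 am, 11:00 am–11:15 am, 12:00 pm–12:15 pm, 12:45 pm–1:00 pm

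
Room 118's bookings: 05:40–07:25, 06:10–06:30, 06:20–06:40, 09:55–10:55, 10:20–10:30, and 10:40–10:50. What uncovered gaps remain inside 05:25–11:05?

After merging, the occupied span is 05:40–07:25, 09:55–10:55.
Uncovered inside 05:25–11:05: 05:25–05:40, 07:25–09:55, 10:55–11:05.

05:25–05:40, 07:25–09:55, 10:55–11:05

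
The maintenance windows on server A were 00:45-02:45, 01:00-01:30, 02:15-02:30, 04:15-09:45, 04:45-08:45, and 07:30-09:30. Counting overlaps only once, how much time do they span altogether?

7 h 30 min

Merged: 00:45-02:45, 04:15-09:45.
Lengths: 2 h + 5 h 30 min = 7 h 30 min.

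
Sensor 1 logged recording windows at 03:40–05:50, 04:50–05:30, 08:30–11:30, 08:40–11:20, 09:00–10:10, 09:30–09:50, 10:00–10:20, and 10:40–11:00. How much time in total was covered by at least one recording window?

5 h 10 min

Merged: 03:40–05:50, 08:30–11:30.
Lengths: 2 h 10 min + 3 h = 5 h 10 min.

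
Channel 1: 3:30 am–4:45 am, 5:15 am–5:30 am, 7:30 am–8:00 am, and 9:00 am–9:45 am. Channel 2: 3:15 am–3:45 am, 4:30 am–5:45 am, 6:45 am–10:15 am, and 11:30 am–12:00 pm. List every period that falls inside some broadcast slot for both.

3:30 am–4:45 am ∩ B → 3:30 am–3:45 am, 4:30 am–4:45 am.
5:15 am–5:30 am ∩ B → 5:15 am–5:30 am.
7:30 am–8:00 am ∩ B → 7:30 am–8:00 am.
9:00 am–9:45 am ∩ B → 9:00 am–9:45 am.

3:30 am–3:45 am, 4:30 am–4:45 am, 5:15 am–5:30 am, 7:30 am–8:00 am, 9:00 am–9:45 am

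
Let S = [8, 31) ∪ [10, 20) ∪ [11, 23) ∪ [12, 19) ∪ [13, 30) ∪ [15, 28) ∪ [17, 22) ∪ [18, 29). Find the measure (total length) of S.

23

Merged: [8, 31).
Length: 23.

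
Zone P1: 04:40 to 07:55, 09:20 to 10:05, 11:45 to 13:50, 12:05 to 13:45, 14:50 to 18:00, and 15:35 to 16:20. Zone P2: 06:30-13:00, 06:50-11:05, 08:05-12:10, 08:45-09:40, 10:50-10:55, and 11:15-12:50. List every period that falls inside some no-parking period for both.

06:30–07:55, 09:20–10:05, 11:45–13:00

A, merged: 04:40–07:55, 09:20–10:05, 11:45–13:50, 14:50–18:00.
B, merged: 06:30–13:00.
04:40–07:55 meets the second set on 06:30–07:55.
09:20–10:05 meets the second set on 09:20–10:05.
11:45–13:50 meets the second set on 11:45–13:00.
14:50–18:00: no overlap with the second set.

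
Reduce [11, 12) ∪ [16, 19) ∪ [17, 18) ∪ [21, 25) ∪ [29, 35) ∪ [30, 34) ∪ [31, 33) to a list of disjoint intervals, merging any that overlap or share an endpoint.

[16, 19) is disjoint → start new block.
[17, 18) overlaps/touches [16, 19) → extend to [16, 19).
[21, 25) is disjoint → start new block.
[29, 35) is disjoint → start new block.
[30, 34) overlaps/touches [29, 35) → extend to [29, 35).
[31, 33) overlaps/touches [29, 35) → extend to [29, 35).

[11, 12) ∪ [16, 19) ∪ [21, 25) ∪ [29, 35)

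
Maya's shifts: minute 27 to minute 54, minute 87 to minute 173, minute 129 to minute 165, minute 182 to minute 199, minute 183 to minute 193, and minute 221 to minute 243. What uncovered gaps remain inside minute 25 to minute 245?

The merged coverage is minute 27 to minute 54, minute 87 to minute 173, minute 182 to minute 199, minute 221 to minute 243.
Uncovered inside minute 25 to minute 245: minute 25 to minute 27, minute 54 to minute 87, minute 173 to minute 182, minute 199 to minute 221, minute 243 to minute 245.

minute 25 to minute 27, minute 54 to minute 87, minute 173 to minute 182, minute 199 to minute 221, minute 243 to minute 245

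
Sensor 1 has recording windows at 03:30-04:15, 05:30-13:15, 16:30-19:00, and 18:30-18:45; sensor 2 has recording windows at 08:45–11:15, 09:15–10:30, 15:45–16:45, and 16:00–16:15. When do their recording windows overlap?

08:45–11:15, 16:30–16:45

First set merges to 03:30–04:15, 05:30–13:15, 16:30–19:00.
Second set merges to 08:45–11:15, 15:45–16:45.
03:30–04:15 falls entirely outside B.
05:30–13:15 overlaps B on 08:45–11:15.
16:30–19:00 overlaps B on 16:30–16:45.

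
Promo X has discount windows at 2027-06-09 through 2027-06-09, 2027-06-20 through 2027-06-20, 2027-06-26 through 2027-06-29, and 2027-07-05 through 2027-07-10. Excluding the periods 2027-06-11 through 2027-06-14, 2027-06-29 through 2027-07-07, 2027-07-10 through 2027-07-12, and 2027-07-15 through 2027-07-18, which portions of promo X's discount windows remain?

2027-06-09 through 2027-06-09 is untouched.
2027-06-20 through 2027-06-20 is untouched.
2027-06-26 through 2027-06-29 with B removed leaves 2027-06-26 through 2027-06-28.
2027-07-05 through 2027-07-10 with B removed leaves 2027-07-08 through 2027-07-09.

2027-06-09 through 2027-06-09, 2027-06-20 through 2027-06-20, 2027-06-26 through 2027-06-28, 2027-07-08 through 2027-07-09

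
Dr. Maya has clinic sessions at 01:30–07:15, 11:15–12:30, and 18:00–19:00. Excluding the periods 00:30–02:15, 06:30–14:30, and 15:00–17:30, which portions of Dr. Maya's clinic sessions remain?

02:15-06:30, 18:00-19:00

01:30-07:15 \ B = 02:15-06:30.
11:15-12:30: entirely removed.
18:00-19:00: nothing removed.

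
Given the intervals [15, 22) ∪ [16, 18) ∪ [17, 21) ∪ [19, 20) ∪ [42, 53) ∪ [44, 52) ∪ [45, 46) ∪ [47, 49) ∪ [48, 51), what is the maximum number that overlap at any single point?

4

At 48, 4 of the intervals are simultaneously active.
No point has more.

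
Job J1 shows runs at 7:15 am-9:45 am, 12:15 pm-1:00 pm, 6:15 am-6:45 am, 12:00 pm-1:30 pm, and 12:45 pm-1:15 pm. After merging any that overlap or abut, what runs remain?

6:15 am–6:45 am, 7:15 am–9:45 am, 12:00 pm–1:30 pm

Sort by start: 6:15 am–6:45 am, 7:15 am–9:45 am, 12:00 pm–1:30 pm, 12:15 pm–1:00 pm, 12:45 pm–1:15 pm.
7:15 am–9:45 am is disjoint → start new block.
12:00 pm–1:30 pm is disjoint → start new block.
12:15 pm–1:00 pm overlaps/touches 12:00 pm–1:30 pm → extend to 12:00 pm–1:30 pm.
12:45 pm–1:15 pm overlaps/touches 12:00 pm–1:30 pm → extend to 12:00 pm–1:30 pm.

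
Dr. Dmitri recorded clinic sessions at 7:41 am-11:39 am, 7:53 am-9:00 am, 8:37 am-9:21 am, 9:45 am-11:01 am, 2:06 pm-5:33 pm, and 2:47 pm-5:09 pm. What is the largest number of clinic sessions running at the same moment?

Walk the sorted start/end points keeping a running depth.
The depth first hits 3 at 8:37 am.

3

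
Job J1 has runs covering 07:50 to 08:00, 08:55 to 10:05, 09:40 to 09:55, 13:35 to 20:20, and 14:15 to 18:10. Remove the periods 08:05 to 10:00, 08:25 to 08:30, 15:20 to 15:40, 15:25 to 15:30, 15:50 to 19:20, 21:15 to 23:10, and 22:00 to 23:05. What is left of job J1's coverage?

Merge the first list: 07:50–08:00, 08:55–10:05, 13:35–20:20.
Merge the second list: 08:05–10:00, 15:20–15:40, 15:50–19:20, 21:15–23:10.
07:50–08:00: no B overlap → unchanged.
08:55–10:05 minus B → 10:00–10:05.
13:35–20:20 minus B → 13:35–15:20, 15:40–15:50, 19:20–20:20.

07:50–08:00, 10:00–10:05, 13:35–15:20, 15:40–15:50, 19:20–20:20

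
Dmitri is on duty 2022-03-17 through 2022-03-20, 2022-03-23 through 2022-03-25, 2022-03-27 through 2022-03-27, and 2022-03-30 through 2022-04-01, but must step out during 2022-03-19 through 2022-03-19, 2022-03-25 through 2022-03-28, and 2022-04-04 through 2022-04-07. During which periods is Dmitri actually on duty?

2022-03-17 through 2022-03-18, 2022-03-20 through 2022-03-20, 2022-03-23 through 2022-03-24, 2022-03-30 through 2022-04-01

2022-03-17 through 2022-03-20 minus B → 2022-03-17 through 2022-03-18, 2022-03-20 through 2022-03-20.
2022-03-23 through 2022-03-25 minus B → 2022-03-23 through 2022-03-24.
2022-03-27 through 2022-03-27: fully covered by B → removed.
2022-03-30 through 2022-04-01: no B overlap → unchanged.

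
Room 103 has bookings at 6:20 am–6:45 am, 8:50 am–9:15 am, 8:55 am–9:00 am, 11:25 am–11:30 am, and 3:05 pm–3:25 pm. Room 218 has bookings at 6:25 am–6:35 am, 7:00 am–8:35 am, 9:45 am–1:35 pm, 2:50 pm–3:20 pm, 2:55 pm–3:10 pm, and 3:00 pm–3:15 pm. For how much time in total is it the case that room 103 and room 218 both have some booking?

First set merges to 6:20 am–6:45 am, 8:50 am–9:15 am, 11:25 am–11:30 am, 3:05 pm–3:25 pm.
Second set merges to 6:25 am–6:35 am, 7:00 am–8:35 am, 9:45 am–1:35 pm, 2:50 pm–3:20 pm.
A ∩ B = 6:25 am–6:35 am, 11:25 am–11:30 am, 3:05 pm–3:20 pm.
Total: 10 min + 5 min + 15 min = 30 min.

30 min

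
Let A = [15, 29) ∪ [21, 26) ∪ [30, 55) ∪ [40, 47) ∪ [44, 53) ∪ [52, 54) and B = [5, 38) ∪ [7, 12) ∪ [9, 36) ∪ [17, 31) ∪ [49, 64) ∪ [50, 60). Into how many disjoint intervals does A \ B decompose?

A, merged: [15, 29), [30, 55).
B, merged: [5, 38), [49, 64).
A \ B = [38, 49).
That is 1 disjoint piece.

1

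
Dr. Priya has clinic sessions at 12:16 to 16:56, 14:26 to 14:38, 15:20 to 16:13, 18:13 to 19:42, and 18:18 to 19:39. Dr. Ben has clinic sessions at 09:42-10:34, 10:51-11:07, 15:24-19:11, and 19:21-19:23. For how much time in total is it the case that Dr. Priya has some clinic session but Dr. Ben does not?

Merge the first list: 12:16–16:56, 18:13–19:42.
A \ B = 12:16–15:24, 19:11–19:21, 19:23–19:42.
Total: 3 h 8 min + 10 min + 19 min = 3 h 37 min.

3 h 37 min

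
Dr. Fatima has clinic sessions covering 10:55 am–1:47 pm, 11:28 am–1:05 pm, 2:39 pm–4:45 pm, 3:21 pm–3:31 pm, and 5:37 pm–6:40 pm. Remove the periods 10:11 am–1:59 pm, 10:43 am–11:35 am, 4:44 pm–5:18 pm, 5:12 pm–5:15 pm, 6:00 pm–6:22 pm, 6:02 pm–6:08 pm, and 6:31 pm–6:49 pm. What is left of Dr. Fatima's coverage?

2:39 pm–4:44 pm, 5:37 pm–6:00 pm, 6:22 pm–6:31 pm

Merge the first list: 10:55 am–1:47 pm, 2:39 pm–4:45 pm, 5:37 pm–6:40 pm.
Merge the second list: 10:11 am–1:59 pm, 4:44 pm–5:18 pm, 6:00 pm–6:22 pm, 6:31 pm–6:49 pm.
10:55 am–1:47 pm: entirely removed.
2:39 pm–4:45 pm \ B = 2:39 pm–4:44 pm.
5:37 pm–6:40 pm \ B = 5:37 pm–6:00 pm, 6:22 pm–6:31 pm.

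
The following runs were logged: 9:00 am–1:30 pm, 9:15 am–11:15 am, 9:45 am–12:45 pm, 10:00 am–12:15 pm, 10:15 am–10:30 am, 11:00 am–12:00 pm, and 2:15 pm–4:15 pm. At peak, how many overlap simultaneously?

Sweep endpoints in order; track running count of active intervals.
Peak of 5 reached at 10:15 am.

5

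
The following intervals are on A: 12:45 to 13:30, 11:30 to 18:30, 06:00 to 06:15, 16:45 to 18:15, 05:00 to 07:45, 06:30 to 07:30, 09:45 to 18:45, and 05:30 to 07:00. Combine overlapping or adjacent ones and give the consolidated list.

Sort by start: 05:00–07:45, 05:30–07:00, 06:00–06:15, 06:30–07:30, 09:45–18:45, 11:30–18:30, 12:45–13:30, 16:45–18:15.
05:30–07:00 overlaps/touches 05:00–07:45 → extend to 05:00–07:45.
06:00–06:15 overlaps/touches 05:00–07:45 → extend to 05:00–07:45.
06:30–07:30 overlaps/touches 05:00–07:45 → extend to 05:00–07:45.
09:45–18:45 is disjoint → start new block.
11:30–18:30 overlaps/touches 09:45–18:45 → extend to 09:45–18:45.
12:45–13:30 overlaps/touches 09:45–18:45 → extend to 09:45–18:45.
16:45–18:15 overlaps/touches 09:45–18:45 → extend to 09:45–18:45.

05:00–07:45, 09:45–18:45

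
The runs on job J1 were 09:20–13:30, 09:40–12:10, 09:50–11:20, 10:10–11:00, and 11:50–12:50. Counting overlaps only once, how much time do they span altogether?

4 h 10 min

Merged: 09:20–13:30.
Length: 4 h 10 min.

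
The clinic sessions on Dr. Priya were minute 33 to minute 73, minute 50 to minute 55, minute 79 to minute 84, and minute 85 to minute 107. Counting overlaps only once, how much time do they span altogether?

Merged: minute 33 to minute 73, minute 79 to minute 84, minute 85 to minute 107.
Lengths: 40 minutes + 5 minutes + 22 minutes = 67 minutes.

67 minutes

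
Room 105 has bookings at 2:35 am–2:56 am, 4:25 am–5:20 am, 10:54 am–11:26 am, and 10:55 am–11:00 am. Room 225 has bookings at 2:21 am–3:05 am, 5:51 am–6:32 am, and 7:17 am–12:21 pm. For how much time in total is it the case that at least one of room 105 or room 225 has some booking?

A, merged: 2:35 am–2:56 am, 4:25 am–5:20 am, 10:54 am–11:26 am.
A ∪ B = 2:21 am–3:05 am, 4:25 am–5:20 am, 5:51 am–6:32 am, 7:17 am–12:21 pm.
Total: 44 min + 55 min + 41 min + 5 h 4 min = 7 h 24 min.

7 h 24 min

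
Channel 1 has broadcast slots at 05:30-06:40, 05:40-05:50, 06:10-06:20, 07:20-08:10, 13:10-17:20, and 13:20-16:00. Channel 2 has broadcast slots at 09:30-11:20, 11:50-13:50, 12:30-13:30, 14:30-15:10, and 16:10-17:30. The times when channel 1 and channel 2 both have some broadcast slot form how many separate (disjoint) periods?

Merge the first list: 05:30–06:40, 07:20–08:10, 13:10–17:20.
Merge the second list: 09:30–11:20, 11:50–13:50, 14:30–15:10, 16:10–17:30.
A ∩ B = 13:10–13:50, 14:30–15:10, 16:10–17:20.
That is 3 disjoint pieces.

3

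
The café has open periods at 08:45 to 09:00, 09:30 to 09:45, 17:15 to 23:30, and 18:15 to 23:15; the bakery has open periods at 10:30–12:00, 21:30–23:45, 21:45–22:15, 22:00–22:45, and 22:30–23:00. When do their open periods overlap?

21:30–23:30

Merge the first list: 08:45–09:00, 09:30–09:45, 17:15–23:30.
Merge the second list: 10:30–12:00, 21:30–23:45.
08:45–09:00 meets no B interval.
09:30–09:45 meets no B interval.
17:15–23:30 ∩ B → 21:30–23:30.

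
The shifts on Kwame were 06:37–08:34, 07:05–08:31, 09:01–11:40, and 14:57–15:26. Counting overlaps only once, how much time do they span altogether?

Merged: 06:37–08:34, 09:01–11:40, 14:57–15:26.
Lengths: 1 h 57 min + 2 h 39 min + 29 min = 5 h 5 min.

5 h 5 min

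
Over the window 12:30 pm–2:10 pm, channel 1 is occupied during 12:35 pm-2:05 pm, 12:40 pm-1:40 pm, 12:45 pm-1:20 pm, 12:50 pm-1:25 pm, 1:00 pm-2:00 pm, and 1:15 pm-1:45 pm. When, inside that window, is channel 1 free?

After merging, the occupied span is 12:35 pm–2:05 pm.
Uncovered inside 12:30 pm–2:10 pm: 12:30 pm–12:35 pm, 2:05 pm–2:10 pm.

12:30 pm–12:35 pm, 2:05 pm–2:10 pm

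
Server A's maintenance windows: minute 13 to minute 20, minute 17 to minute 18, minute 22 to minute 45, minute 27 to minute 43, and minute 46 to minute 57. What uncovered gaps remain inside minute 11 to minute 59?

After merging, the occupied span is minute 13 to minute 20, minute 22 to minute 45, minute 46 to minute 57.
Gaps within minute 11 to minute 59: minute 11 to minute 13, minute 20 to minute 22, minute 45 to minute 46, minute 57 to minute 59.

minute 11 to minute 13, minute 20 to minute 22, minute 45 to minute 46, minute 57 to minute 59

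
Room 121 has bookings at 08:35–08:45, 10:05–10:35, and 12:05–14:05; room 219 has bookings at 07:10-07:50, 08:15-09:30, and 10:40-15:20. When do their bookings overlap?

08:35–08:45 ∩ B → 08:35–08:45.
10:05–10:35 meets no B interval.
12:05–14:05 ∩ B → 12:05–14:05.

08:35–08:45, 12:05–14:05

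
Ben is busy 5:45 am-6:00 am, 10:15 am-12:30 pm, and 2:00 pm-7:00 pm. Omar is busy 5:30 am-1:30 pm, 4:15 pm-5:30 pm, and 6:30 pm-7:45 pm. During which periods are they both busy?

5:45 am–6:00 am, 10:15 am–12:30 pm, 4:15 pm–5:30 pm, 6:30 pm–7:00 pm

5:45 am–6:00 am meets the second set on 5:45 am–6:00 am.
10:15 am–12:30 pm meets the second set on 10:15 am–12:30 pm.
2:00 pm–7:00 pm meets the second set on 4:15 pm–5:30 pm, 6:30 pm–7:00 pm.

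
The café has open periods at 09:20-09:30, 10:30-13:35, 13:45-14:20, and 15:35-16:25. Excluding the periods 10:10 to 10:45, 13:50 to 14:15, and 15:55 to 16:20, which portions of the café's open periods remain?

09:20-09:30, 10:45-13:35, 13:45-13:50, 14:15-14:20, 15:35-15:55, 16:20-16:25

09:20-09:30: nothing removed.
10:30-13:35 \ B = 10:45-13:35.
13:45-14:20 \ B = 13:45-13:50, 14:15-14:20.
15:35-16:25 \ B = 15:35-15:55, 16:20-16:25.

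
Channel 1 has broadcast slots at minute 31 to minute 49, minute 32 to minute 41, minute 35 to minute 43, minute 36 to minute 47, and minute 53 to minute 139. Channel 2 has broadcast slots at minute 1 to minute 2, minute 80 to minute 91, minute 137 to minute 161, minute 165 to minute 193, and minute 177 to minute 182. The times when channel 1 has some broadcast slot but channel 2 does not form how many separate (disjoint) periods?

3

Merge the first list: minute 31 to minute 49, minute 53 to minute 139.
Merge the second list: minute 1 to minute 2, minute 80 to minute 91, minute 137 to minute 161, minute 165 to minute 193.
A \ B = minute 31 to minute 49, minute 53 to minute 80, minute 91 to minute 137.
That is 3 disjoint pieces.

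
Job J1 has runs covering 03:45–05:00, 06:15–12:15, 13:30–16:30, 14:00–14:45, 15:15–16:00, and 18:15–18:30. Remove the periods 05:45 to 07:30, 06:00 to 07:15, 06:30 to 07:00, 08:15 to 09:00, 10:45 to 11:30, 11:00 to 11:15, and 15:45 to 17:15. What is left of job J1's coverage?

03:45–05:00, 07:30–08:15, 09:00–10:45, 11:30–12:15, 13:30–15:45, 18:15–18:30

Merge the first list: 03:45–05:00, 06:15–12:15, 13:30–16:30, 18:15–18:30.
Merge the second list: 05:45–07:30, 08:15–09:00, 10:45–11:30, 15:45–17:15.
03:45–05:00: no B overlap → unchanged.
06:15–12:15 minus B → 07:30–08:15, 09:00–10:45, 11:30–12:15.
13:30–16:30 minus B → 13:30–15:45.
18:15–18:30: no B overlap → unchanged.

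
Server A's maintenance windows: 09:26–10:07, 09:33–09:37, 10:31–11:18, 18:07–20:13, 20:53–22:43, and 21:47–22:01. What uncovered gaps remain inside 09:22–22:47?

09:22-09:26, 10:07-10:31, 11:18-18:07, 20:13-20:53, 22:43-22:47

After merging, the occupied span is 09:26-10:07, 10:31-11:18, 18:07-20:13, 20:53-22:43.
Gaps within 09:22-22:47: 09:22-09:26, 10:07-10:31, 11:18-18:07, 20:13-20:53, 22:43-22:47.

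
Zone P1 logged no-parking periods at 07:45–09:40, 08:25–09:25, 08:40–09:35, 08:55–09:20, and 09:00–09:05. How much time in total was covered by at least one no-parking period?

Merged: 07:45-09:40.
Length: 1 h 55 min.

1 h 55 min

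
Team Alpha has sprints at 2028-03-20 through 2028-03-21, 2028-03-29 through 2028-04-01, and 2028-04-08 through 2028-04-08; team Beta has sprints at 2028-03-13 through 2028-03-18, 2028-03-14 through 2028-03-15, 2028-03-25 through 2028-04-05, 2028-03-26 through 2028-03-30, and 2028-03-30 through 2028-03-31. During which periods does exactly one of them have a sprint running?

Merge the second list: 2028-03-13 through 2028-03-18, 2028-03-25 through 2028-04-05.
A \ B = 2028-03-20 through 2028-03-21, 2028-04-08 through 2028-04-08.
B \ A = 2028-03-13 through 2028-03-18, 2028-03-25 through 2028-03-28, 2028-04-02 through 2028-04-05.
Union of the two gives the symmetric difference.

2028-03-13 through 2028-03-18, 2028-03-20 through 2028-03-21, 2028-03-25 through 2028-03-28, 2028-04-02 through 2028-04-05, 2028-04-08 through 2028-04-08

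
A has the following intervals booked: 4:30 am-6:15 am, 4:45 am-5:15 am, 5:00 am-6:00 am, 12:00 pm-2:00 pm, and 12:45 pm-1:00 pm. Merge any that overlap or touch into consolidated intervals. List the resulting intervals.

4:30 am–6:15 am, 12:00 pm–2:00 pm

4:45 am–5:15 am overlaps/touches 4:30 am–6:15 am → extend to 4:30 am–6:15 am.
5:00 am–6:00 am overlaps/touches 4:30 am–6:15 am → extend to 4:30 am–6:15 am.
12:00 pm–2:00 pm is disjoint → start new block.
12:45 pm–1:00 pm overlaps/touches 12:00 pm–2:00 pm → extend to 12:00 pm–2:00 pm.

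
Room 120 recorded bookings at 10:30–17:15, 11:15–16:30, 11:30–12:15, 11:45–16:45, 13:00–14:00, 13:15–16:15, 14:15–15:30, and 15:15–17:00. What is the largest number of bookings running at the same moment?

6

Sweep endpoints in order; track running count of active intervals.
Peak of 6 reached at 15:15.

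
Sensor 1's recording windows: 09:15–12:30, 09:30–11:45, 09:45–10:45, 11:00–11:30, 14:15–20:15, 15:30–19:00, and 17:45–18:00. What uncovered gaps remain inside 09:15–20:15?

12:30–14:15

After merging, the occupied span is 09:15–12:30, 14:15–20:15.
Gaps within 09:15–20:15: 12:30–14:15.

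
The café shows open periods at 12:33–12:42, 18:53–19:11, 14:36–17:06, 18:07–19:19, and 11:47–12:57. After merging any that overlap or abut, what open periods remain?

11:47–12:57, 14:36–17:06, 18:07–19:19

Sort by start: 11:47–12:57, 12:33–12:42, 14:36–17:06, 18:07–19:19, 18:53–19:11.
12:33–12:42 overlaps/touches 11:47–12:57 → extend to 11:47–12:57.
14:36–17:06 is disjoint → start new block.
18:07–19:19 is disjoint → start new block.
18:53–19:11 overlaps/touches 18:07–19:19 → extend to 18:07–19:19.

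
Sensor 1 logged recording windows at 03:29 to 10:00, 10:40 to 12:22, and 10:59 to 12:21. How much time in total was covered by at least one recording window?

Merged: 03:29–10:00, 10:40–12:22.
Lengths: 6 h 31 min + 1 h 42 min = 8 h 13 min.

8 h 13 min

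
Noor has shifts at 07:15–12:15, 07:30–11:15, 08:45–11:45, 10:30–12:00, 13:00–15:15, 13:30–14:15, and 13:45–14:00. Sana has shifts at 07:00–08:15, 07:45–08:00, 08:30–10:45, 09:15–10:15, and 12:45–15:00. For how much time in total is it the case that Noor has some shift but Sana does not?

First set merges to 07:15-12:15, 13:00-15:15.
Second set merges to 07:00-08:15, 08:30-10:45, 12:45-15:00.
A \ B = 08:15-08:30, 10:45-12:15, 15:00-15:15.
Total: 15 min + 1 h 30 min + 15 min = 2 h.

2 h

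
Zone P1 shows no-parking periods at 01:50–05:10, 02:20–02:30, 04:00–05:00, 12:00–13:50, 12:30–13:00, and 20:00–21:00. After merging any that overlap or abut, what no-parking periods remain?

01:50–05:10, 12:00–13:50, 20:00–21:00

02:20–02:30 overlaps/touches 01:50–05:10 → extend to 01:50–05:10.
04:00–05:00 overlaps/touches 01:50–05:10 → extend to 01:50–05:10.
12:00–13:50 is disjoint → start new block.
12:30–13:00 overlaps/touches 12:00–13:50 → extend to 12:00–13:50.
20:00–21:00 is disjoint → start new block.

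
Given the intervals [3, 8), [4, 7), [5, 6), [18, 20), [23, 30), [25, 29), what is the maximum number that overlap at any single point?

3

Walk the sorted start/end points keeping a running depth.
The depth first hits 3 at 5.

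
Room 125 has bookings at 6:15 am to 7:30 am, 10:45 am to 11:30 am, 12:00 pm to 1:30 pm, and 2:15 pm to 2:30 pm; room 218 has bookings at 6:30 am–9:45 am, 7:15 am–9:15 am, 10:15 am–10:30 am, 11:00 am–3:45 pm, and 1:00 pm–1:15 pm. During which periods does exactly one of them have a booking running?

Merge the second list: 6:30 am-9:45 am, 10:15 am-10:30 am, 11:00 am-3:45 pm.
Only in the first: 6:15 am-6:30 am, 10:45 am-11:00 am.
Only in the second: 7:30 am-9:45 am, 10:15 am-10:30 am, 11:30 am-12:00 pm, 1:30 pm-2:15 pm, 2:30 pm-3:45 pm.
Together these are the periods covered by exactly one.

6:15 am-6:30 am, 7:30 am-9:45 am, 10:15 am-10:30 am, 10:45 am-11:00 am, 11:30 am-12:00 pm, 1:30 pm-2:15 pm, 2:30 pm-3:45 pm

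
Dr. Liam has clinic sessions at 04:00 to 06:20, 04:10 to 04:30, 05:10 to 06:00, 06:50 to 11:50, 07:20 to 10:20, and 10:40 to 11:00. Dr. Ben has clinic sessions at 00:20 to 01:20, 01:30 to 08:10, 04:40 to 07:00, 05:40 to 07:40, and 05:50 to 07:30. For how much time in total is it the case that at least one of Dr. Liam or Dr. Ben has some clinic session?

Merge the first list: 04:00–06:20, 06:50–11:50.
Merge the second list: 00:20–01:20, 01:30–08:10.
A ∪ B = 00:20–01:20, 01:30–11:50.
Total: 1 h + 10 h 20 min = 11 h 20 min.

11 h 20 min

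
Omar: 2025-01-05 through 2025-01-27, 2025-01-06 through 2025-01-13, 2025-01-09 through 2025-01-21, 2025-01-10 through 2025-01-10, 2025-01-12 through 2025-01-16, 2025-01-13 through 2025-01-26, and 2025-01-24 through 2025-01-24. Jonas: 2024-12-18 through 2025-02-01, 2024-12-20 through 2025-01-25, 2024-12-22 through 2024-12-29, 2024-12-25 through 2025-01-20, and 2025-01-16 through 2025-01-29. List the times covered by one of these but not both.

First set merges to 2025-01-05 through 2025-01-27.
Second set merges to 2024-12-18 through 2025-02-01.
A but not B: none.
B but not A: 2024-12-18 through 2025-01-04, 2025-01-28 through 2025-02-01.
Combining gives A △ B.

2024-12-18 through 2025-01-04, 2025-01-28 through 2025-02-01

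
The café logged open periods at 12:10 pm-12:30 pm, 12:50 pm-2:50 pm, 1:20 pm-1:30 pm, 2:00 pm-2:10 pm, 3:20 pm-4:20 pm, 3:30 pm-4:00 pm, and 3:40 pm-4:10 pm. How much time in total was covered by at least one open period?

3 h 20 min

Merged: 12:10 pm-12:30 pm, 12:50 pm-2:50 pm, 3:20 pm-4:20 pm.
Lengths: 20 min + 2 h + 1 h = 3 h 20 min.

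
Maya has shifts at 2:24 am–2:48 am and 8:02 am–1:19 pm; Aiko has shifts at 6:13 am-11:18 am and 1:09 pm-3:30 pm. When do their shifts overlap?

8:02 am–11:18 am, 1:09 pm–1:19 pm

2:24 am–2:48 am falls entirely outside B.
8:02 am–1:19 pm overlaps B on 8:02 am–11:18 am, 1:09 pm–1:19 pm.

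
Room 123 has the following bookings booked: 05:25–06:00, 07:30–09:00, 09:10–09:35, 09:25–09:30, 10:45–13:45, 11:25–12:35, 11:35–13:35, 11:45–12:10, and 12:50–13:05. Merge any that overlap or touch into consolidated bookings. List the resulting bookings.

05:25–06:00, 07:30–09:00, 09:10–09:35, 10:45–13:45

07:30–09:00 is disjoint → start new block.
09:10–09:35 is disjoint → start new block.
09:25–09:30 overlaps/touches 09:10–09:35 → extend to 09:10–09:35.
10:45–13:45 is disjoint → start new block.
11:25–12:35 overlaps/touches 10:45–13:45 → extend to 10:45–13:45.
11:35–13:35 overlaps/touches 10:45–13:45 → extend to 10:45–13:45.
11:45–12:10 overlaps/touches 10:45–13:45 → extend to 10:45–13:45.
12:50–13:05 overlaps/touches 10:45–13:45 → extend to 10:45–13:45.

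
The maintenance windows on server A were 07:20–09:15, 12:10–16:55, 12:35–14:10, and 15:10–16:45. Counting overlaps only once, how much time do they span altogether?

Merged: 07:20–09:15, 12:10–16:55.
Lengths: 1 h 55 min + 4 h 45 min = 6 h 40 min.

6 h 40 min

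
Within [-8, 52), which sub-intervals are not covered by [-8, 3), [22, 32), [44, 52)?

After merging, the occupied span is [-8, 3), [22, 32), [44, 52).
Uncovered inside [-8, 52): [3, 22), [32, 44).

[3, 22) ∪ [32, 44)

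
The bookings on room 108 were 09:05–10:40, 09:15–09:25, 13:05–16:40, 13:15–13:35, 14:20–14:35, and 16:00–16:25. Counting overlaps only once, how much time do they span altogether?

Merged: 09:05–10:40, 13:05–16:40.
Lengths: 1 h 35 min + 3 h 35 min = 5 h 10 min.

5 h 10 min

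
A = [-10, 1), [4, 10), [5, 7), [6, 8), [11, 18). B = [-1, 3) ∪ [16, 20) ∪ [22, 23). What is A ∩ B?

[-1, 1) ∪ [16, 18)

A, merged: [-10, 1), [4, 10), [11, 18).
[-10, 1) overlaps B on [-1, 1).
[4, 10) falls entirely outside B.
[11, 18) overlaps B on [16, 18).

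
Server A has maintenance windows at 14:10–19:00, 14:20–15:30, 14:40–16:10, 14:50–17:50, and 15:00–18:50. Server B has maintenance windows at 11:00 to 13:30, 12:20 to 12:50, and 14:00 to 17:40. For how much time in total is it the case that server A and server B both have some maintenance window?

First set merges to 14:10–19:00.
Second set merges to 11:00–13:30, 14:00–17:40.
A ∩ B = 14:10–17:40.
Total: 3 h 30 min.

3 h 30 min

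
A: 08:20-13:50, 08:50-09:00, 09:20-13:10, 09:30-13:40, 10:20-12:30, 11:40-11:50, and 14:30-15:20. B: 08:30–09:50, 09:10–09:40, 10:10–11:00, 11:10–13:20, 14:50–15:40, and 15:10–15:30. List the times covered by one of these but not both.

08:20–08:30, 09:50–10:10, 11:00–11:10, 13:20–13:50, 14:30–14:50, 15:20–15:40

First set merges to 08:20–13:50, 14:30–15:20.
Second set merges to 08:30–09:50, 10:10–11:00, 11:10–13:20, 14:50–15:40.
A but not B: 08:20–08:30, 09:50–10:10, 11:00–11:10, 13:20–13:50, 14:30–14:50.
B but not A: 15:20–15:40.
Combining gives A △ B.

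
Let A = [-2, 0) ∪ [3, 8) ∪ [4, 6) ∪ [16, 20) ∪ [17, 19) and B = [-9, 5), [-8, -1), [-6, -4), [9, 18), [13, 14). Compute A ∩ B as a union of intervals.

A, merged: [-2, 0), [3, 8), [16, 20).
B, merged: [-9, 5), [9, 18).
[-2, 0) overlaps B on [-2, 0).
[3, 8) overlaps B on [3, 5).
[16, 20) overlaps B on [16, 18).

[-2, 0) ∪ [3, 5) ∪ [16, 18)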